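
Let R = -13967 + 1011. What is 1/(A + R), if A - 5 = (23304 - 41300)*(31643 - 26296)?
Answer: -1/96237563 ≈ -1.0391e-8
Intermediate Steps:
R = -12956
A = -96224607 (A = 5 + (23304 - 41300)*(31643 - 26296) = 5 - 17996*5347 = 5 - 96224612 = -96224607)
1/(A + R) = 1/(-96224607 - 12956) = 1/(-96237563) = -1/96237563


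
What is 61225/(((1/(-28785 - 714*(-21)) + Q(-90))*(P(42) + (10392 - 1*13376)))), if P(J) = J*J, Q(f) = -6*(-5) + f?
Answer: 168870795/201900484 ≈ 0.83641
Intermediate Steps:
Q(f) = 30 + f
P(J) = J²
61225/(((1/(-28785 - 714*(-21)) + Q(-90))*(P(42) + (10392 - 1*13376)))) = 61225/(((1/(-28785 - 714*(-21)) + (30 - 90))*(42² + (10392 - 1*13376)))) = 61225/(((1/(-28785 + 14994) - 60)*(1764 + (10392 - 13376)))) = 61225/(((1/(-13791) - 60)*(1764 - 2984))) = 61225/(((-1/13791 - 60)*(-1220))) = 61225/((-827461/13791*(-1220))) = 61225/(1009502420/13791) = 61225*(13791/1009502420) = 168870795/201900484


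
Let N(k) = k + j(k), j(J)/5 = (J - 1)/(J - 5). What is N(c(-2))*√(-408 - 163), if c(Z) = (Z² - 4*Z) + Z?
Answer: 19*I*√571 ≈ 454.02*I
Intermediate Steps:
j(J) = 5*(-1 + J)/(-5 + J) (j(J) = 5*((J - 1)/(J - 5)) = 5*((-1 + J)/(-5 + J)) = 5*(-1 + J)/(-5 + J))
c(Z) = Z² - 3*Z
N(k) = k + 5*(-1 + k)/(-5 + k)
N(c(-2))*√(-408 - 163) = ((-5 + (-2*(-3 - 2))²)/(-5 - 2*(-3 - 2)))*√(-408 - 163) = ((-5 + (-2*(-5))²)/(-5 - 2*(-5)))*√(-571) = ((-5 + 10²)/(-5 + 10))*(I*√571) = ((-5 + 100)/5)*(I*√571) = ((⅕)*95)*(I*√571) = 19*(I*√571) = 19*I*√571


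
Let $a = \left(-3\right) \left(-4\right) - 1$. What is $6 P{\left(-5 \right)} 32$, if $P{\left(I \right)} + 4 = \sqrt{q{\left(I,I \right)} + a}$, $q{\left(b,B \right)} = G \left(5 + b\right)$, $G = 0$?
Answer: $-768 + 192 \sqrt{11} \approx -131.21$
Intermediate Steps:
$a = 11$ ($a = 12 - 1 = 11$)
$q{\left(b,B \right)} = 0$ ($q{\left(b,B \right)} = 0 \left(5 + b\right) = 0$)
$P{\left(I \right)} = -4 + \sqrt{11}$ ($P{\left(I \right)} = -4 + \sqrt{0 + 11} = -4 + \sqrt{11}$)
$6 P{\left(-5 \right)} 32 = 6 \left(-4 + \sqrt{11}\right) 32 = \left(-24 + 6 \sqrt{11}\right) 32 = -768 + 192 \sqrt{11}$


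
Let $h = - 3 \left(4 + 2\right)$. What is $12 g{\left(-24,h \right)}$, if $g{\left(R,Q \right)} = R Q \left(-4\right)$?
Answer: $-20736$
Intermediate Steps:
$h = -18$ ($h = \left(-3\right) 6 = -18$)
$g{\left(R,Q \right)} = - 4 Q R$ ($g{\left(R,Q \right)} = Q R \left(-4\right) = - 4 Q R$)
$12 g{\left(-24,h \right)} = 12 \left(\left(-4\right) \left(-18\right) \left(-24\right)\right) = 12 \left(-1728\right) = -20736$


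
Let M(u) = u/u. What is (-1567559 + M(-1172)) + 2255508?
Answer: 687950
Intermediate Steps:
M(u) = 1
(-1567559 + M(-1172)) + 2255508 = (-1567559 + 1) + 2255508 = -1567558 + 2255508 = 687950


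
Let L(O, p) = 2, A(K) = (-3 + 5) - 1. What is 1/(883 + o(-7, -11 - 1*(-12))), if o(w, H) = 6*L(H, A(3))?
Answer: 1/895 ≈ 0.0011173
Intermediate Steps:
A(K) = 1 (A(K) = 2 - 1 = 1)
o(w, H) = 12 (o(w, H) = 6*2 = 12)
1/(883 + o(-7, -11 - 1*(-12))) = 1/(883 + 12) = 1/895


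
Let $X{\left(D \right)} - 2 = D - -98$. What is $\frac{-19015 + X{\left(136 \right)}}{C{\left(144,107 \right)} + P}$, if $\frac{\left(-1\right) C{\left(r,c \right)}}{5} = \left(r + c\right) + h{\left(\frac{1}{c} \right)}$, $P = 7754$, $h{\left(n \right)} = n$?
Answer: $- \frac{2009353}{695388} \approx -2.8895$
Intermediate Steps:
$X{\left(D \right)} = 100 + D$ ($X{\left(D \right)} = 2 + \left(D - -98\right) = 2 + \left(D + 98\right) = 2 + \left(98 + D\right) = 100 + D$)
$C{\left(r,c \right)} = - 5 c - 5 r - \frac{5}{c}$ ($C{\left(r,c \right)} = - 5 \left(\left(r + c\right) + \frac{1}{c}\right) = - 5 \left(\left(c + r\right) + \frac{1}{c}\right) = - 5 \left(c + r + \frac{1}{c}\right) = - 5 c - 5 r - \frac{5}{c}$)
$\frac{-19015 + X{\left(136 \right)}}{C{\left(144,107 \right)} + P} = \frac{-19015 + \left(100 + 136\right)}{\frac{5 \left(-1 + 107 \left(\left(-1\right) 107 - 144\right)\right)}{107} + 7754} = \frac{-19015 + 236}{5 \cdot \frac{1}{107} \left(-1 + 107 \left(-107 - 144\right)\right) + 7754} = - \frac{18779}{5 \cdot \frac{1}{107} \left(-1 + 107 \left(-251\right)\right) + 7754} = - \frac{18779}{5 \cdot \frac{1}{107} \left(-1 - 26857\right) + 7754} = - \frac{18779}{5 \cdot \frac{1}{107} \left(-26858\right) + 7754} = - \frac{18779}{- \frac{134290}{107} + 7754} = - \frac{18779}{\frac{695388}{107}} = \left(-18779\right) \frac{107}{695388} = - \frac{2009353}{695388}$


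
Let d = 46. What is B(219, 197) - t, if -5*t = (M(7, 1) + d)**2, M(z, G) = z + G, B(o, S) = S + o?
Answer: 4996/5 ≈ 999.20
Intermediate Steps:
M(z, G) = G + z
t = -2916/5 (t = -((1 + 7) + 46)**2/5 = -(8 + 46)**2/5 = -1/5*54**2 = -1/5*2916 = -2916/5 ≈ -583.20)
B(219, 197) - t = (197 + 219) - 1*(-2916/5) = 416 + 2916/5 = 4996/5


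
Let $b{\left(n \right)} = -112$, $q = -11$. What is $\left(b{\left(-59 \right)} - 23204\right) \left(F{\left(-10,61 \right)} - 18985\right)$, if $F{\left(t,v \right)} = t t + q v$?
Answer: $455967696$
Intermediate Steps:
$F{\left(t,v \right)} = t^{2} - 11 v$ ($F{\left(t,v \right)} = t t - 11 v = t^{2} - 11 v$)
$\left(b{\left(-59 \right)} - 23204\right) \left(F{\left(-10,61 \right)} - 18985\right) = \left(-112 - 23204\right) \left(\left(\left(-10\right)^{2} - 671\right) - 18985\right) = - 23316 \left(\left(100 - 671\right) - 18985\right) = - 23316 \left(-571 - 18985\right) = \left(-23316\right) \left(-19556\right) = 455967696$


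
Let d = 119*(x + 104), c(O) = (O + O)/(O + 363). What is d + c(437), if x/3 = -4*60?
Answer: -29321163/400 ≈ -73303.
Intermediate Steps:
x = -720 (x = 3*(-4*60) = 3*(-240) = -720)
c(O) = 2*O/(363 + O) (c(O) = (2*O)/(363 + O) = 2*O/(363 + O))
d = -73304 (d = 119*(-720 + 104) = 119*(-616) = -73304)
d + c(437) = -73304 + 2*437/(363 + 437) = -73304 + 2*437/800 = -73304 + 2*437*(1/800) = -73304 + 437/400 = -29321163/400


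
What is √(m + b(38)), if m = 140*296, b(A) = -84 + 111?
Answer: √41467 ≈ 203.63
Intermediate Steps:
b(A) = 27
m = 41440
√(m + b(38)) = √(41440 + 27) = √41467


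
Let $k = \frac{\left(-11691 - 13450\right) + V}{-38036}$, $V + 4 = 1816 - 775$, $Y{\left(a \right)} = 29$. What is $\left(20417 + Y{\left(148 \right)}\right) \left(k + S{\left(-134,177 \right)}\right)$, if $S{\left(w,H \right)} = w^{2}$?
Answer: $\frac{3491146934980}{9509} \approx 3.6714 \cdot 10^{8}$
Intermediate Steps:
$V = 1037$ ($V = -4 + \left(1816 - 775\right) = -4 + 1041 = 1037$)
$k = \frac{6026}{9509}$ ($k = \frac{\left(-11691 - 13450\right) + 1037}{-38036} = \left(-25141 + 1037\right) \left(- \frac{1}{38036}\right) = \left(-24104\right) \left(- \frac{1}{38036}\right) = \frac{6026}{9509} \approx 0.63372$)
$\left(20417 + Y{\left(148 \right)}\right) \left(k + S{\left(-134,177 \right)}\right) = \left(20417 + 29\right) \left(\frac{6026}{9509} + \left(-134\right)^{2}\right) = 20446 \left(\frac{6026}{9509} + 17956\right) = 20446 \cdot \frac{170749630}{9509} = \frac{3491146934980}{9509}$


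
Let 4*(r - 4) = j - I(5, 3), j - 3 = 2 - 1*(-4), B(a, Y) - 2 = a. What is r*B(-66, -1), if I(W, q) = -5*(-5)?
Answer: 0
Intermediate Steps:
B(a, Y) = 2 + a
I(W, q) = 25
j = 9 (j = 3 + (2 - 1*(-4)) = 3 + (2 + 4) = 3 + 6 = 9)
r = 0 (r = 4 + (9 - 1*25)/4 = 4 + (9 - 25)/4 = 4 + (1/4)*(-16) = 4 - 4 = 0)
r*B(-66, -1) = 0*(2 - 66) = 0*(-64) = 0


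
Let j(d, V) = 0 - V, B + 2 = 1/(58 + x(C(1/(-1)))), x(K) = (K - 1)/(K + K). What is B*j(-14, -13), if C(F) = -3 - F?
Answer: -6058/235 ≈ -25.779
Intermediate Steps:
x(K) = (-1 + K)/(2*K) (x(K) = (-1 + K)/((2*K)) = (-1 + K)*(1/(2*K)) = (-1 + K)/(2*K))
B = -466/235 (B = -2 + 1/(58 + (-1 + (-3 - 1/(-1)))/(2*(-3 - 1/(-1)))) = -2 + 1/(58 + (-1 + (-3 - 1*(-1)))/(2*(-3 - 1*(-1)))) = -2 + 1/(58 + (-1 + (-3 + 1))/(2*(-3 + 1))) = -2 + 1/(58 + (½)*(-1 - 2)/(-2)) = -2 + 1/(58 + (½)*(-½)*(-3)) = -2 + 1/(58 + ¾) = -2 + 1/(235/4) = -2 + 4/235 = -466/235 ≈ -1.9830)
j(d, V) = -V
B*j(-14, -13) = -(-466)*(-13)/235 = -466/235*13 = -6058/235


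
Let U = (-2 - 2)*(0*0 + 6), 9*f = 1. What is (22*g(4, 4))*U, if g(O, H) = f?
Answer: -176/3 ≈ -58.667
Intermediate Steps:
f = 1/9 (f = (1/9)*1 = 1/9 ≈ 0.11111)
U = -24 (U = -4*(0 + 6) = -4*6 = -24)
g(O, H) = 1/9
(22*g(4, 4))*U = (22*(1/9))*(-24) = (22/9)*(-24) = -176/3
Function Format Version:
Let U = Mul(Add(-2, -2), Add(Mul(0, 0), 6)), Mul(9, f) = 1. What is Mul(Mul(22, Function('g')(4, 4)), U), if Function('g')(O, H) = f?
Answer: Rational(-176, 3) ≈ -58.667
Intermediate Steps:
f = Rational(1, 9) (f = Mul(Rational(1, 9), 1) = Rational(1, 9) ≈ 0.11111)
U = -24 (U = Mul(-4, Add(0, 6)) = Mul(-4, 6) = -24)
Function('g')(O, H) = Rational(1, 9)
Mul(Mul(22, Function('g')(4, 4)), U) = Mul(Mul(22, Rational(1, 9)), -24) = Mul(Rational(22, 9), -24) = Rational(-176, 3)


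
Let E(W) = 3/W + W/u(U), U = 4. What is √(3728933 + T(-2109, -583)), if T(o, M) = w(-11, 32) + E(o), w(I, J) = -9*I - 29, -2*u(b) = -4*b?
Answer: √29484424913222/2812 ≈ 1931.0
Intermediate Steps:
u(b) = 2*b (u(b) = -(-2)*b = 2*b)
w(I, J) = -29 - 9*I
E(W) = 3/W + W/8 (E(W) = 3/W + W/((2*4)) = 3/W + W/8)
T(o, M) = 70 + 3/o + o/8 (T(o, M) = (-29 - 9*(-11)) + (3/o + o/8) = (-29 + 99) + (3/o + o/8) = 70 + (3/o + o/8) = 70 + 3/o + o/8)
√(3728933 + T(-2109, -583)) = √(3728933 + (70 + 3/(-2109) + (⅛)*(-2109))) = √(3728933 + (70 + 3*(-1/2109) - 2109/8)) = √(3728933 + (70 - 1/703 - 2109/8)) = √(3728933 - 1088955/5624) = √(20970430237/5624) = √29484424913222/2812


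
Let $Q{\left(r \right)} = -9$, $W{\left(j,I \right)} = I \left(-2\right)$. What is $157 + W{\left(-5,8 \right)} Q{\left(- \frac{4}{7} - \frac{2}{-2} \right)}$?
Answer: $301$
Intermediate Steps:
$W{\left(j,I \right)} = - 2 I$
$157 + W{\left(-5,8 \right)} Q{\left(- \frac{4}{7} - \frac{2}{-2} \right)} = 157 + \left(-2\right) 8 \left(-9\right) = 157 - -144 = 157 + 144 = 301$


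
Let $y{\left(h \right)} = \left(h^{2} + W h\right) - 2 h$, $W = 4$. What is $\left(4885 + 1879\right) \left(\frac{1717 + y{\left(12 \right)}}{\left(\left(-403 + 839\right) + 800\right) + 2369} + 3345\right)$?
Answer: $\frac{16315593208}{721} \approx 2.2629 \cdot 10^{7}$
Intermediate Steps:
$y{\left(h \right)} = h^{2} + 2 h$ ($y{\left(h \right)} = \left(h^{2} + 4 h\right) - 2 h = h^{2} + 2 h$)
$\left(4885 + 1879\right) \left(\frac{1717 + y{\left(12 \right)}}{\left(\left(-403 + 839\right) + 800\right) + 2369} + 3345\right) = \left(4885 + 1879\right) \left(\frac{1717 + 12 \left(2 + 12\right)}{\left(\left(-403 + 839\right) + 800\right) + 2369} + 3345\right) = 6764 \left(\frac{1717 + 12 \cdot 14}{\left(436 + 800\right) + 2369} + 3345\right) = 6764 \left(\frac{1717 + 168}{1236 + 2369} + 3345\right) = 6764 \left(\frac{1885}{3605} + 3345\right) = 6764 \left(1885 \cdot \frac{1}{3605} + 3345\right) = 6764 \left(\frac{377}{721} + 3345\right) = 6764 \cdot \frac{2412122}{721} = \frac{16315593208}{721}$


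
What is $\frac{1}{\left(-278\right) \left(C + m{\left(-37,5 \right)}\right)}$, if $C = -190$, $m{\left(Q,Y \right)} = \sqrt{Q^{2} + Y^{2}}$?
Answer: $\frac{95}{4824134} + \frac{\sqrt{1394}}{9648268} \approx 2.3562 \cdot 10^{-5}$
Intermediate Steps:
$\frac{1}{\left(-278\right) \left(C + m{\left(-37,5 \right)}\right)} = \frac{1}{\left(-278\right) \left(-190 + \sqrt{\left(-37\right)^{2} + 5^{2}}\right)} = \frac{1}{\left(-278\right) \left(-190 + \sqrt{1369 + 25}\right)} = \frac{1}{\left(-278\right) \left(-190 + \sqrt{1394}\right)} = \frac{1}{52820 - 278 \sqrt{1394}}$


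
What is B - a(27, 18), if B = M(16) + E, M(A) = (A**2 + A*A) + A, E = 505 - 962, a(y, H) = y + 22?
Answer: 22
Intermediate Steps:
a(y, H) = 22 + y
E = -457
M(A) = A + 2*A**2 (M(A) = (A**2 + A**2) + A = 2*A**2 + A = A + 2*A**2)
B = 71 (B = 16*(1 + 2*16) - 457 = 16*(1 + 32) - 457 = 16*33 - 457 = 528 - 457 = 71)
B - a(27, 18) = 71 - (22 + 27) = 71 - 1*49 = 71 - 49 = 22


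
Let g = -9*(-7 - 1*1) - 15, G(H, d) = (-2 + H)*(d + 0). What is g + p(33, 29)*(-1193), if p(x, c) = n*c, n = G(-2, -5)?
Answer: -691883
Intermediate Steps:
G(H, d) = d*(-2 + H) (G(H, d) = (-2 + H)*d = d*(-2 + H))
n = 20 (n = -5*(-2 - 2) = -5*(-4) = 20)
p(x, c) = 20*c
g = 57 (g = -9*(-7 - 1) - 15 = -9*(-8) - 15 = 72 - 15 = 57)
g + p(33, 29)*(-1193) = 57 + (20*29)*(-1193) = 57 + 580*(-1193) = 57 - 691940 = -691883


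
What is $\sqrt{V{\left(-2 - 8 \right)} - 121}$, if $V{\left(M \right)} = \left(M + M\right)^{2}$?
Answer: $3 \sqrt{31} \approx 16.703$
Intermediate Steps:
$V{\left(M \right)} = 4 M^{2}$ ($V{\left(M \right)} = \left(2 M\right)^{2} = 4 M^{2}$)
$\sqrt{V{\left(-2 - 8 \right)} - 121} = \sqrt{4 \left(-2 - 8\right)^{2} - 121} = \sqrt{4 \left(-10\right)^{2} - 121} = \sqrt{4 \cdot 100 - 121} = \sqrt{400 - 121} = \sqrt{279} = 3 \sqrt{31}$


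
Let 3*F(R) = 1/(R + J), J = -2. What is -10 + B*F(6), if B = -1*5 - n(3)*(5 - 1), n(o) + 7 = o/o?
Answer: -101/12 ≈ -8.4167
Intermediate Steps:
F(R) = 1/(3*(-2 + R)) (F(R) = 1/(3*(R - 2)) = 1/(3*(-2 + R)))
n(o) = -6 (n(o) = -7 + o/o = -7 + 1 = -6)
B = 19 (B = -1*5 - (-6)*(5 - 1) = -5 - (-6)*4 = -5 - 1*(-24) = -5 + 24 = 19)
-10 + B*F(6) = -10 + 19*(1/(3*(-2 + 6))) = -10 + 19*((⅓)/4) = -10 + 19*((⅓)*(¼)) = -10 + 19*(1/12) = -10 + 19/12 = -101/12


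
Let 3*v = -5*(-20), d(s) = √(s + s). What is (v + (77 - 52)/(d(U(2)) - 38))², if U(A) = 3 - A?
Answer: 9989916875/9357138 - 1766875*√2/1559523 ≈ 1066.0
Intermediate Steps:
d(s) = √2*√s (d(s) = √(2*s) = √2*√s)
v = 100/3 (v = (-5*(-20))/3 = (⅓)*100 = 100/3 ≈ 33.333)
(v + (77 - 52)/(d(U(2)) - 38))² = (100/3 + (77 - 52)/(√2*√(3 - 1*2) - 38))² = (100/3 + 25/(√2*√(3 - 2) - 38))² = (100/3 + 25/(√2*√1 - 38))² = (100/3 + 25/(√2*1 - 38))² = (100/3 + 25/(√2 - 38))² = (100/3 + 25/(-38 + √2))²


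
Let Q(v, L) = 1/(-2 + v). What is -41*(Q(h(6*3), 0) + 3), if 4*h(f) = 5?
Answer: -205/3 ≈ -68.333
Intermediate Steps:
h(f) = 5/4 (h(f) = (¼)*5 = 5/4)
-41*(Q(h(6*3), 0) + 3) = -41*(1/(-2 + 5/4) + 3) = -41*(1/(-¾) + 3) = -41*(-4/3 + 3) = -41*5/3 = -205/3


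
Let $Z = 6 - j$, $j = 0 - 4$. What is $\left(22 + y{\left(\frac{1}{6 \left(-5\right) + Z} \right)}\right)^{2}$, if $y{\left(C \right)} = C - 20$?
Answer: $\frac{1521}{400} \approx 3.8025$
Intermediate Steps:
$j = -4$ ($j = 0 - 4 = -4$)
$Z = 10$ ($Z = 6 - -4 = 6 + 4 = 10$)
$y{\left(C \right)} = -20 + C$ ($y{\left(C \right)} = C - 20 = -20 + C$)
$\left(22 + y{\left(\frac{1}{6 \left(-5\right) + Z} \right)}\right)^{2} = \left(22 - \left(20 - \frac{1}{6 \left(-5\right) + 10}\right)\right)^{2} = \left(22 - \left(20 - \frac{1}{-30 + 10}\right)\right)^{2} = \left(22 - \left(20 - \frac{1}{-20}\right)\right)^{2} = \left(22 - \frac{401}{20}\right)^{2} = \left(\frac{39}{20}\right)^{2} = \frac{1521}{400}$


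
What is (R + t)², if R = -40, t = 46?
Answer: 36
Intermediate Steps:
(R + t)² = (-40 + 46)² = 6² = 36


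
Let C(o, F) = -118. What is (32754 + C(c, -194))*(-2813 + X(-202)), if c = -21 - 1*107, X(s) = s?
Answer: -98397540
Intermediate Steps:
c = -128 (c = -21 - 107 = -128)
(32754 + C(c, -194))*(-2813 + X(-202)) = (32754 - 118)*(-2813 - 202) = 32636*(-3015) = -98397540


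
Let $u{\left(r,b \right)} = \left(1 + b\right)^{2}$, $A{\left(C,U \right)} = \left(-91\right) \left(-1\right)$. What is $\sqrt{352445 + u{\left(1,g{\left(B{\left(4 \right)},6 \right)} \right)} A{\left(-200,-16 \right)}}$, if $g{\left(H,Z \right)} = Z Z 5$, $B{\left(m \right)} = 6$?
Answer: $8 \sqrt{52089} \approx 1825.8$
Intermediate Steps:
$g{\left(H,Z \right)} = 5 Z^{2}$ ($g{\left(H,Z \right)} = Z^{2} \cdot 5 = 5 Z^{2}$)
$A{\left(C,U \right)} = 91$
$\sqrt{352445 + u{\left(1,g{\left(B{\left(4 \right)},6 \right)} \right)} A{\left(-200,-16 \right)}} = \sqrt{352445 + \left(1 + 5 \cdot 6^{2}\right)^{2} \cdot 91} = \sqrt{352445 + \left(1 + 5 \cdot 36\right)^{2} \cdot 91} = \sqrt{352445 + \left(1 + 180\right)^{2} \cdot 91} = \sqrt{352445 + 181^{2} \cdot 91} = \sqrt{352445 + 32761 \cdot 91} = \sqrt{352445 + 2981251} = \sqrt{3333696} = 8 \sqrt{52089}$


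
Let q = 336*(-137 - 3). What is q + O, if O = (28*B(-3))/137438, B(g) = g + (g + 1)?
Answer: -461791690/9817 ≈ -47040.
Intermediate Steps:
B(g) = 1 + 2*g (B(g) = g + (1 + g) = 1 + 2*g)
q = -47040 (q = 336*(-140) = -47040)
O = -10/9817 (O = (28*(1 + 2*(-3)))/137438 = (28*(1 - 6))*(1/137438) = (28*(-5))*(1/137438) = -140*1/137438 = -10/9817 ≈ -0.0010186)
q + O = -47040 - 10/9817 = -461791690/9817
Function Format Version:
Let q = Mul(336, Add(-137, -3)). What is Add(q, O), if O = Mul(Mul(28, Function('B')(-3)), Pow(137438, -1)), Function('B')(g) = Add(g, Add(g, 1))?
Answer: Rational(-461791690, 9817) ≈ -47040.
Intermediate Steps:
Function('B')(g) = Add(1, Mul(2, g)) (Function('B')(g) = Add(g, Add(1, g)) = Add(1, Mul(2, g)))
q = -47040 (q = Mul(336, -140) = -47040)
O = Rational(-10, 9817) (O = Mul(Mul(28, Add(1, Mul(2, -3))), Pow(137438, -1)) = Mul(Mul(28, Add(1, -6)), Rational(1, 137438)) = Mul(Mul(28, -5), Rational(1, 137438)) = Mul(-140, Rational(1, 137438)) = Rational(-10, 9817) ≈ -0.0010186)
Add(q, O) = Add(-47040, Rational(-10, 9817)) = Rational(-461791690, 9817)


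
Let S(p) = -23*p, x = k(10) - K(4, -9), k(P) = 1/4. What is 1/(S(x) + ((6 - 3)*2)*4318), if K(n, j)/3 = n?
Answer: 4/104713 ≈ 3.8200e-5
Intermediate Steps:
K(n, j) = 3*n
k(P) = ¼
x = -47/4 (x = ¼ - 3*4 = ¼ - 1*12 = ¼ - 12 = -47/4 ≈ -11.750)
1/(S(x) + ((6 - 3)*2)*4318) = 1/(-23*(-47/4) + ((6 - 3)*2)*4318) = 1/(1081/4 + (3*2)*4318) = 1/(1081/4 + 6*4318) = 1/(1081/4 + 25908) = 1/(104713/4) = 4/104713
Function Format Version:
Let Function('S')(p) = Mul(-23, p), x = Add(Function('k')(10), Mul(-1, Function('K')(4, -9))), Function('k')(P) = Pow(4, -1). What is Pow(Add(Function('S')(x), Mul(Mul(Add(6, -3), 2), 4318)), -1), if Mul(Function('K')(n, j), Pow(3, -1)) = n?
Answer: Rational(4, 104713) ≈ 3.8200e-5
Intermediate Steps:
Function('K')(n, j) = Mul(3, n)
Function('k')(P) = Rational(1, 4)
x = Rational(-47, 4) (x = Add(Rational(1, 4), Mul(-1, Mul(3, 4))) = Add(Rational(1, 4), Mul(-1, 12)) = Add(Rational(1, 4), -12) = Rational(-47, 4) ≈ -11.750)
Pow(Add(Function('S')(x), Mul(Mul(Add(6, -3), 2), 4318)), -1) = Pow(Add(Mul(-23, Rational(-47, 4)), Mul(Mul(Add(6, -3), 2), 4318)), -1) = Pow(Add(Rational(1081, 4), Mul(Mul(3, 2), 4318)), -1) = Pow(Add(Rational(1081, 4), Mul(6, 4318)), -1) = Pow(Add(Rational(1081, 4), 25908), -1) = Pow(Rational(104713, 4), -1) = Rational(4, 104713)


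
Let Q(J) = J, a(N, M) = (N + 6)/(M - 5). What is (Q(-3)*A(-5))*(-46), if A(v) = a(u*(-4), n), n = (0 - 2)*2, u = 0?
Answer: -92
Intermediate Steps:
n = -4 (n = -2*2 = -4)
a(N, M) = (6 + N)/(-5 + M)
A(v) = -2/3 (A(v) = (6 + 0*(-4))/(-5 - 4) = (6 + 0)/(-9) = -1/9*6 = -2/3)
(Q(-3)*A(-5))*(-46) = -3*(-2/3)*(-46) = 2*(-46) = -92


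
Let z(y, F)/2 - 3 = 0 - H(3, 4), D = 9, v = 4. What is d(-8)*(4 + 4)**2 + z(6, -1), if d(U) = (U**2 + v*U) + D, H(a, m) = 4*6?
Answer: 2582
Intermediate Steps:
H(a, m) = 24
z(y, F) = -42 (z(y, F) = 6 + 2*(0 - 1*24) = 6 + 2*(0 - 24) = 6 + 2*(-24) = 6 - 48 = -42)
d(U) = 9 + U**2 + 4*U (d(U) = (U**2 + 4*U) + 9 = 9 + U**2 + 4*U)
d(-8)*(4 + 4)**2 + z(6, -1) = (9 + (-8)**2 + 4*(-8))*(4 + 4)**2 - 42 = (9 + 64 - 32)*8**2 - 42 = 41*64 - 42 = 2624 - 42 = 2582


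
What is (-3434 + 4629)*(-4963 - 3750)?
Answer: -10412035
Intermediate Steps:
(-3434 + 4629)*(-4963 - 3750) = 1195*(-8713) = -10412035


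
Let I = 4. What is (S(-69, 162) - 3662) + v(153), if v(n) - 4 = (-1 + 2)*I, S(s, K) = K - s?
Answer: -3423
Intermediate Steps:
v(n) = 8 (v(n) = 4 + (-1 + 2)*4 = 4 + 1*4 = 4 + 4 = 8)
(S(-69, 162) - 3662) + v(153) = ((162 - 1*(-69)) - 3662) + 8 = ((162 + 69) - 3662) + 8 = (231 - 3662) + 8 = -3431 + 8 = -3423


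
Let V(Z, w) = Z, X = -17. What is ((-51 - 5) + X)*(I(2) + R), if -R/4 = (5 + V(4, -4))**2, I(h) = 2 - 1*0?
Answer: 23506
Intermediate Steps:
I(h) = 2 (I(h) = 2 + 0 = 2)
R = -324 (R = -4*(5 + 4)**2 = -4*9**2 = -4*81 = -324)
((-51 - 5) + X)*(I(2) + R) = ((-51 - 5) - 17)*(2 - 324) = (-56 - 17)*(-322) = -73*(-322) = 23506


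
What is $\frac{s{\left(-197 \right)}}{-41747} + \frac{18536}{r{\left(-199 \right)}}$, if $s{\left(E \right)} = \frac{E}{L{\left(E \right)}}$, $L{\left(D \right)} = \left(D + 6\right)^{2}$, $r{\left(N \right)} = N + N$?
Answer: $- \frac{14114907302073}{303071489093} \approx -46.573$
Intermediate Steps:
$r{\left(N \right)} = 2 N$
$L{\left(D \right)} = \left(6 + D\right)^{2}$
$s{\left(E \right)} = \frac{E}{\left(6 + E\right)^{2}}$
$\frac{s{\left(-197 \right)}}{-41747} + \frac{18536}{r{\left(-199 \right)}} = \frac{\left(-197\right) \frac{1}{\left(6 - 197\right)^{2}}}{-41747} + \frac{18536}{2 \left(-199\right)} = - \frac{197}{36481} \left(- \frac{1}{41747}\right) + \frac{18536}{-398} = \left(-197\right) \frac{1}{36481} \left(- \frac{1}{41747}\right) + 18536 \left(- \frac{1}{398}\right) = \left(- \frac{197}{36481}\right) \left(- \frac{1}{41747}\right) - \frac{9268}{199} = \frac{197}{1522972307} - \frac{9268}{199} = - \frac{14114907302073}{303071489093}$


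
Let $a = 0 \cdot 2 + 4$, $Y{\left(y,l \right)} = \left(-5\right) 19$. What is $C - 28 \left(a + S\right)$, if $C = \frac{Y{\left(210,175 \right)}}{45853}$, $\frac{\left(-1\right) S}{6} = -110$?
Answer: $- \frac{852499071}{45853} \approx -18592.0$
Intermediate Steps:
$Y{\left(y,l \right)} = -95$
$S = 660$ ($S = \left(-6\right) \left(-110\right) = 660$)
$a = 4$ ($a = 0 + 4 = 4$)
$C = - \frac{95}{45853} \approx -0.0020718$
$C - 28 \left(a + S\right) = - \frac{95}{45853} - 28 \left(4 + 660\right) = - \frac{95}{45853} - 28 \cdot 664 = - \frac{95}{45853} - 18592 = - \frac{852499071}{45853}$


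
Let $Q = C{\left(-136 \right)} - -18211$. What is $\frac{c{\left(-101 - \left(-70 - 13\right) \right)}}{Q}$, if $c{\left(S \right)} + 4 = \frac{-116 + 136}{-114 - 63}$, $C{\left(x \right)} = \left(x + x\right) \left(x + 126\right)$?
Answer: $- \frac{728}{3704787} \approx -0.0001965$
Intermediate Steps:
$C{\left(x \right)} = 2 x \left(126 + x\right)$
$c{\left(S \right)} = - \frac{728}{177}$ ($c{\left(S \right)} = -4 + \frac{-116 + 136}{-114 - 63} = -4 + \frac{20}{-177} = -4 + 20 \left(- \frac{1}{177}\right) = -4 - \frac{20}{177} = - \frac{728}{177}$)
$Q = 20931$ ($Q = 2 \left(-136\right) \left(126 - 136\right) - -18211 = 2 \left(-136\right) \left(-10\right) + 18211 = 2720 + 18211 = 20931$)
$\frac{c{\left(-101 - \left(-70 - 13\right) \right)}}{Q} = - \frac{728}{177 \cdot 20931} = \left(- \frac{728}{177}\right) \frac{1}{20931} = - \frac{728}{3704787}$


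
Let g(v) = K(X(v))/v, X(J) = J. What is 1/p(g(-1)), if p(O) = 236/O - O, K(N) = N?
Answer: 1/235 ≈ 0.0042553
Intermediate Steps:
g(v) = 1 (g(v) = v/v = 1)
p(O) = -O + 236/O
1/p(g(-1)) = 1/(-1*1 + 236/1) = 1/(-1 + 236*1) = 1/(-1 + 236) = 1/235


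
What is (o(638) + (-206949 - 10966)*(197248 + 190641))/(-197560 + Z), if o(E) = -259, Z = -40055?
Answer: 84526831694/237615 ≈ 3.5573e+5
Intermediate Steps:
(o(638) + (-206949 - 10966)*(197248 + 190641))/(-197560 + Z) = (-259 + (-206949 - 10966)*(197248 + 190641))/(-197560 - 40055) = (-259 - 217915*387889)/(-237615) = (-259 - 84526831435)*(-1/237615) = -84526831694*(-1/237615) = 84526831694/237615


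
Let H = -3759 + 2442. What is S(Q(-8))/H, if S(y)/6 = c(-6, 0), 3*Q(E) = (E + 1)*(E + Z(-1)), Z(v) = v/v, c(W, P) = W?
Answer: 12/439 ≈ 0.027335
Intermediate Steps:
Z(v) = 1
Q(E) = (1 + E)²/3 (Q(E) = ((E + 1)*(E + 1))/3 = ((1 + E)*(1 + E))/3 = (1 + E)²/3)
H = -1317
S(y) = -36 (S(y) = 6*(-6) = -36)
S(Q(-8))/H = -36/(-1317) = -36*(-1/1317) = 12/439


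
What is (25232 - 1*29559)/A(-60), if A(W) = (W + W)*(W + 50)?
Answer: -4327/1200 ≈ -3.6058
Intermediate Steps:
A(W) = 2*W*(50 + W) (A(W) = (2*W)*(50 + W) = 2*W*(50 + W))
(25232 - 1*29559)/A(-60) = (25232 - 1*29559)/((2*(-60)*(50 - 60))) = (25232 - 29559)/((2*(-60)*(-10))) = -4327/1200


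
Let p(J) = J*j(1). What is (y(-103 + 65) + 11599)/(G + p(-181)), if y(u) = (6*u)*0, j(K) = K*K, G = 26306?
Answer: 11599/26125 ≈ 0.44398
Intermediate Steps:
j(K) = K²
p(J) = J (p(J) = J*1² = J*1 = J)
y(u) = 0
(y(-103 + 65) + 11599)/(G + p(-181)) = (0 + 11599)/(26306 - 181) = 11599/26125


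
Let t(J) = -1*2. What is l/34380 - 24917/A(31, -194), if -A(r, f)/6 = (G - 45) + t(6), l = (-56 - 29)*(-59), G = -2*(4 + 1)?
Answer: -9499237/130644 ≈ -72.711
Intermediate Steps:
t(J) = -2
G = -10 (G = -2*5 = -10)
l = 5015 (l = -85*(-59) = 5015)
A(r, f) = 342 (A(r, f) = -6*((-10 - 45) - 2) = -6*(-55 - 2) = -6*(-57) = 342)
l/34380 - 24917/A(31, -194) = 5015/34380 - 24917/342 = 5015*(1/34380) - 24917*1/342 = 1003/6876 - 24917/342 = -9499237/130644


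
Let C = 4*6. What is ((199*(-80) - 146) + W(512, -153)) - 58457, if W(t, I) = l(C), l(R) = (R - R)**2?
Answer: -74523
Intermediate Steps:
C = 24
l(R) = 0 (l(R) = 0**2 = 0)
W(t, I) = 0
((199*(-80) - 146) + W(512, -153)) - 58457 = ((199*(-80) - 146) + 0) - 58457 = ((-15920 - 146) + 0) - 58457 = (-16066 + 0) - 58457 = -16066 - 58457 = -74523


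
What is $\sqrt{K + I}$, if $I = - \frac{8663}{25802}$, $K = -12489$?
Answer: $\frac{i \sqrt{8314690397482}}{25802} \approx 111.76 i$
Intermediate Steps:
$I = - \frac{8663}{25802}$ ($I = \left(-8663\right) \frac{1}{25802} = - \frac{8663}{25802} \approx -0.33575$)
$\sqrt{K + I} = \sqrt{-12489 - \frac{8663}{25802}} = \sqrt{- \frac{322249841}{25802}} = \frac{i \sqrt{8314690397482}}{25802}$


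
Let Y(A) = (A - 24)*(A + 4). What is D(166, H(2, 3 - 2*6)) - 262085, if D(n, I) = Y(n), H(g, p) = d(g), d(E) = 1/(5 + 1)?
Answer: -237945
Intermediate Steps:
d(E) = 1/6
H(g, p) = 1/6
Y(A) = (-24 + A)*(4 + A)
D(n, I) = -96 + n**2 - 20*n
D(166, H(2, 3 - 2*6)) - 262085 = (-96 + 166**2 - 20*166) - 262085 = (-96 + 27556 - 3320) - 262085 = 24140 - 262085 = -237945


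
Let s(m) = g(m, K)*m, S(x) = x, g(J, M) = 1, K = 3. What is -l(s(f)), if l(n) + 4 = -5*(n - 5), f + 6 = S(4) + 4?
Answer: -11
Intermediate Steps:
f = 2 (f = -6 + (4 + 4) = -6 + 8 = 2)
s(m) = m (s(m) = 1*m = m)
l(n) = 21 - 5*n (l(n) = -4 - 5*(n - 5) = -4 - 5*(-5 + n) = -4 + (25 - 5*n) = 21 - 5*n)
-l(s(f)) = -(21 - 5*2) = -(21 - 10) = -1*11 = -11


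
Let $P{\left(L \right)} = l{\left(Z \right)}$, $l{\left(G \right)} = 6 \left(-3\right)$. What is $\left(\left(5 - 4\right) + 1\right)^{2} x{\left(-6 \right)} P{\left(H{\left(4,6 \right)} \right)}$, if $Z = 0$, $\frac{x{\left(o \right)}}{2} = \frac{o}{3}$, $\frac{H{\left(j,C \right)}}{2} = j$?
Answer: $288$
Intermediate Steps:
$H{\left(j,C \right)} = 2 j$
$x{\left(o \right)} = \frac{2 o}{3}$ ($x{\left(o \right)} = 2 \frac{o}{3} = \frac{2 o}{3}$)
$l{\left(G \right)} = -18$
$P{\left(L \right)} = -18$
$\left(\left(5 - 4\right) + 1\right)^{2} x{\left(-6 \right)} P{\left(H{\left(4,6 \right)} \right)} = \left(\left(5 - 4\right) + 1\right)^{2} \cdot \frac{2}{3} \left(-6\right) \left(-18\right) = \left(\left(5 - 4\right) + 1\right)^{2} \left(-4\right) \left(-18\right) = \left(1 + 1\right)^{2} \left(-4\right) \left(-18\right) = 2^{2} \left(-4\right) \left(-18\right) = 4 \left(-4\right) \left(-18\right) = \left(-16\right) \left(-18\right) = 288$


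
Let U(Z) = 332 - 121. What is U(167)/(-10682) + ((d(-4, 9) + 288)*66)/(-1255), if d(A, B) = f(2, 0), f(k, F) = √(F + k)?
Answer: -203308261/13405910 - 66*√2/1255 ≈ -15.240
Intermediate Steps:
U(Z) = 211
d(A, B) = √2 (d(A, B) = √(0 + 2) = √2)
U(167)/(-10682) + ((d(-4, 9) + 288)*66)/(-1255) = 211/(-10682) + ((√2 + 288)*66)/(-1255) = 211*(-1/10682) + ((288 + √2)*66)*(-1/1255) = -211/10682 + (19008 + 66*√2)*(-1/1255) = -211/10682 + (-19008/1255 - 66*√2/1255) = -203308261/13405910 - 66*√2/1255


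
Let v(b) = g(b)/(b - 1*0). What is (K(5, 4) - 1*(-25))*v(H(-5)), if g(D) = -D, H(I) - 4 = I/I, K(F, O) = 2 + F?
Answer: -32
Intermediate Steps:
H(I) = 5 (H(I) = 4 + I/I = 4 + 1 = 5)
v(b) = -1 (v(b) = (-b)/(b - 1*0) = (-b)/(b + 0) = (-b)/b = -1)
(K(5, 4) - 1*(-25))*v(H(-5)) = ((2 + 5) - 1*(-25))*(-1) = (7 + 25)*(-1) = 32*(-1) = -32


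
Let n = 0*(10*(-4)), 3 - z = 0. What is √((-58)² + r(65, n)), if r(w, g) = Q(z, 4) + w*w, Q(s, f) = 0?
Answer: √7589 ≈ 87.115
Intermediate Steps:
z = 3 (z = 3 - 1*0 = 3 + 0 = 3)
n = 0 (n = 0*(-40) = 0)
r(w, g) = w² (r(w, g) = 0 + w*w = 0 + w² = w²)
√((-58)² + r(65, n)) = √((-58)² + 65²) = √(3364 + 4225) = √7589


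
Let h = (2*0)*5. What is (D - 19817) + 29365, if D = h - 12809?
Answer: -3261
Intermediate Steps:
h = 0 (h = 0*5 = 0)
D = -12809 (D = 0 - 12809 = -12809)
(D - 19817) + 29365 = (-12809 - 19817) + 29365 = -32626 + 29365 = -3261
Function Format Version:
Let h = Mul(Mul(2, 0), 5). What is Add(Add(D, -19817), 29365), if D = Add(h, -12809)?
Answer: -3261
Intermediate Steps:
h = 0 (h = Mul(0, 5) = 0)
D = -12809 (D = Add(0, -12809) = -12809)
Add(Add(D, -19817), 29365) = Add(Add(-12809, -19817), 29365) = Add(-32626, 29365) = -3261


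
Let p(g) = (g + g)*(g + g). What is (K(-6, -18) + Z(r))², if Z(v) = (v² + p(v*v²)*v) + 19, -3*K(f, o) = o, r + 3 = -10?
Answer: 62997924785527876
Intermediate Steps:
r = -13 (r = -3 - 10 = -13)
K(f, o) = -o/3
p(g) = 4*g² (p(g) = (2*g)*(2*g) = 4*g²)
Z(v) = 19 + v² + 4*v⁷ (Z(v) = (v² + (4*(v*v²)²)*v) + 19 = (v² + (4*(v³)²)*v) + 19 = (v² + (4*v⁶)*v) + 19 = (v² + 4*v⁷) + 19 = 19 + v² + 4*v⁷)
(K(-6, -18) + Z(r))² = (-⅓*(-18) + (19 + (-13)² + 4*(-13)⁷))² = (6 + (19 + 169 + 4*(-62748517)))² = (6 + (19 + 169 - 250994068))² = (6 - 250993880)² = (-250993874)² = 62997924785527876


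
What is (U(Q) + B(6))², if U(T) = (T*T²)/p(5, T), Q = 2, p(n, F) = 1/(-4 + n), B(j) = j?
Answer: 196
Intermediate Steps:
U(T) = T³ (U(T) = (T*T²)/(1/(-4 + 5)) = T³/(1/1) = T³/1 = T³*1 = T³)
(U(Q) + B(6))² = (2³ + 6)² = (8 + 6)² = 14² = 196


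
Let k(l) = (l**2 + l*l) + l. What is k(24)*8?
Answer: 9408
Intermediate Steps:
k(l) = l + 2*l**2 (k(l) = (l**2 + l**2) + l = 2*l**2 + l = l + 2*l**2)
k(24)*8 = (24*(1 + 2*24))*8 = (24*(1 + 48))*8 = (24*49)*8 = 1176*8 = 9408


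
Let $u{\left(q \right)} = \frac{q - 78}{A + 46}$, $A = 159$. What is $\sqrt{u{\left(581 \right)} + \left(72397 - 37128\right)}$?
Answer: $\frac{2 \sqrt{370570710}}{205} \approx 187.81$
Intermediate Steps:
$u{\left(q \right)} = - \frac{78}{205} + \frac{q}{205}$ ($u{\left(q \right)} = \frac{q - 78}{159 + 46} = \frac{-78 + q}{205} = \left(-78 + q\right) \frac{1}{205} = - \frac{78}{205} + \frac{q}{205}$)
$\sqrt{u{\left(581 \right)} + \left(72397 - 37128\right)} = \sqrt{\left(- \frac{78}{205} + \frac{1}{205} \cdot 581\right) + \left(72397 - 37128\right)} = \sqrt{\left(- \frac{78}{205} + \frac{581}{205}\right) + \left(72397 - 37128\right)} = \sqrt{\frac{503}{205} + \left(72397 - 37128\right)} = \sqrt{\frac{503}{205} + 35269} = \sqrt{\frac{7230648}{205}} = \frac{2 \sqrt{370570710}}{205}$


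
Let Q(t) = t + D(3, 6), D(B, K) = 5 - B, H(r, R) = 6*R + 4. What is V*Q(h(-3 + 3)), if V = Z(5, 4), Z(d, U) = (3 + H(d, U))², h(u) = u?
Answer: 1922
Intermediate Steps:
H(r, R) = 4 + 6*R
Z(d, U) = (7 + 6*U)² (Z(d, U) = (3 + (4 + 6*U))² = (7 + 6*U)²)
V = 961 (V = (7 + 6*4)² = (7 + 24)² = 31² = 961)
Q(t) = 2 + t (Q(t) = t + (5 - 1*3) = t + (5 - 3) = t + 2 = 2 + t)
V*Q(h(-3 + 3)) = 961*(2 + (-3 + 3)) = 961*(2 + 0) = 961*2 = 1922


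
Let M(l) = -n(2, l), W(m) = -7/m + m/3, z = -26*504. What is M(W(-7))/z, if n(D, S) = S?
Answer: -1/9828 ≈ -0.00010175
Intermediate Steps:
z = -13104
W(m) = -7/m + m/3 (W(m) = -7/m + m*(⅓) = -7/m + m/3)
M(l) = -l
M(W(-7))/z = -(-7/(-7) + (⅓)*(-7))/(-13104) = -(-7*(-⅐) - 7/3)*(-1/13104) = -(1 - 7/3)*(-1/13104) = -1*(-4/3)*(-1/13104) = (4/3)*(-1/13104) = -1/9828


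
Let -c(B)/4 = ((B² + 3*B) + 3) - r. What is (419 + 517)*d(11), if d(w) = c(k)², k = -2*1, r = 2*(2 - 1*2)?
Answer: 14976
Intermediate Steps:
r = 0 (r = 2*(2 - 2) = 2*0 = 0)
k = -2
c(B) = -12 - 12*B - 4*B² (c(B) = -4*(((B² + 3*B) + 3) - 1*0) = -4*((3 + B² + 3*B) + 0) = -4*(3 + B² + 3*B) = -12 - 12*B - 4*B²)
d(w) = 16 (d(w) = (-12 - 12*(-2) - 4*(-2)²)² = (-12 + 24 - 4*4)² = (-12 + 24 - 16)² = (-4)² = 16)
(419 + 517)*d(11) = (419 + 517)*16 = 936*16 = 14976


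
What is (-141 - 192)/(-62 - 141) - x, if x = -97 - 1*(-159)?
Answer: -12253/203 ≈ -60.360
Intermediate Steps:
x = 62 (x = -97 + 159 = 62)
(-141 - 192)/(-62 - 141) - x = (-141 - 192)/(-62 - 141) - 1*62 = -333/(-203) - 62 = -333*(-1/203) - 62 = 333/203 - 62 = -12253/203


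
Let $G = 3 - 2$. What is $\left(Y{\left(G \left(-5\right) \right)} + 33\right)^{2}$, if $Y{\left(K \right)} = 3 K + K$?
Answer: $169$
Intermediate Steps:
$G = 1$
$Y{\left(K \right)} = 4 K$
$\left(Y{\left(G \left(-5\right) \right)} + 33\right)^{2} = \left(4 \cdot 1 \left(-5\right) + 33\right)^{2} = \left(4 \left(-5\right) + 33\right)^{2} = \left(-20 + 33\right)^{2} = 13^{2} = 169$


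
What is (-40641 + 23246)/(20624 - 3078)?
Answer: -17395/17546 ≈ -0.99139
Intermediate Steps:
(-40641 + 23246)/(20624 - 3078) = -17395/17546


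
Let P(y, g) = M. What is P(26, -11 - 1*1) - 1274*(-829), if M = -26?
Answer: 1056120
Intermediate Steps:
P(y, g) = -26
P(26, -11 - 1*1) - 1274*(-829) = -26 - 1274*(-829) = -26 + 1056146 = 1056120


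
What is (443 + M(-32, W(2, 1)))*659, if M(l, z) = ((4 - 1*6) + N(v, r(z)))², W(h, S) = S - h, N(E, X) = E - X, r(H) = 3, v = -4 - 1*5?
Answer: 421101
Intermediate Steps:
v = -9 (v = -4 - 5 = -9)
M(l, z) = 196 (M(l, z) = ((4 - 1*6) + (-9 - 1*3))² = ((4 - 6) + (-9 - 3))² = (-2 - 12)² = (-14)² = 196)
(443 + M(-32, W(2, 1)))*659 = (443 + 196)*659 = 639*659 = 421101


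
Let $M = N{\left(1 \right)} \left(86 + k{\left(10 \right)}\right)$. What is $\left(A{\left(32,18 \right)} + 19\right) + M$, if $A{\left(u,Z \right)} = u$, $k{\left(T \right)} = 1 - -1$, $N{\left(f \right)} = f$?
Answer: $139$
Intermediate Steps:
$k{\left(T \right)} = 2$ ($k{\left(T \right)} = 1 + 1 = 2$)
$M = 88$ ($M = 1 \left(86 + 2\right) = 1 \cdot 88 = 88$)
$\left(A{\left(32,18 \right)} + 19\right) + M = \left(32 + 19\right) + 88 = 51 + 88 = 139$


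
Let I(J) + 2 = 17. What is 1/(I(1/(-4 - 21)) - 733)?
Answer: -1/718 ≈ -0.0013928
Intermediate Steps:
I(J) = 15 (I(J) = -2 + 17 = 15)
1/(I(1/(-4 - 21)) - 733) = 1/(15 - 733) = 1/(-718) = -1/718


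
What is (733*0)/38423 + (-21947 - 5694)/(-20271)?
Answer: 27641/20271 ≈ 1.3636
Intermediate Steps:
(733*0)/38423 + (-21947 - 5694)/(-20271) = 0*(1/38423) - 27641*(-1/20271) = 0 + 27641/20271 = 27641/20271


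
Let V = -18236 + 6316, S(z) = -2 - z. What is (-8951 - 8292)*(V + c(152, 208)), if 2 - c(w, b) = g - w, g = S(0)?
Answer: 202846652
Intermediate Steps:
g = -2 (g = -2 - 1*0 = -2 + 0 = -2)
V = -11920
c(w, b) = 4 + w (c(w, b) = 2 - (-2 - w) = 2 + (2 + w) = 4 + w)
(-8951 - 8292)*(V + c(152, 208)) = (-8951 - 8292)*(-11920 + (4 + 152)) = -17243*(-11920 + 156) = -17243*(-11764) = 202846652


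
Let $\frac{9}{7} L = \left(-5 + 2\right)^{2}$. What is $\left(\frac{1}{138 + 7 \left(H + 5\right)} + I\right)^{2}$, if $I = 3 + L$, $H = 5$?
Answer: $\frac{4330561}{43264} \approx 100.1$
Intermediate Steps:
$L = 7$ ($L = \frac{7 \left(-5 + 2\right)^{2}}{9} = \frac{7 \left(-3\right)^{2}}{9} = \frac{7}{9} \cdot 9 = 7$)
$I = 10$ ($I = 3 + 7 = 10$)
$\left(\frac{1}{138 + 7 \left(H + 5\right)} + I\right)^{2} = \left(\frac{1}{138 + 7 \left(5 + 5\right)} + 10\right)^{2} = \left(\frac{1}{138 + 7 \cdot 10} + 10\right)^{2} = \left(\frac{1}{138 + 70} + 10\right)^{2} = \left(\frac{1}{208} + 10\right)^{2} = \left(\frac{2081}{208}\right)^{2} = \frac{4330561}{43264}$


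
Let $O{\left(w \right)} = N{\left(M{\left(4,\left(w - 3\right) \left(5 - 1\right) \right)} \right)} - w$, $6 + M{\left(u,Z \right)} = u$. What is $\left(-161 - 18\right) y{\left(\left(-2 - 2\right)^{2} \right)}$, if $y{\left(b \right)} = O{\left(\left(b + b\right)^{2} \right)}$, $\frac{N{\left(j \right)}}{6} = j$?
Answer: $185444$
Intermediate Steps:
$M{\left(u,Z \right)} = -6 + u$
$N{\left(j \right)} = 6 j$
$O{\left(w \right)} = -12 - w$ ($O{\left(w \right)} = 6 \left(-6 + 4\right) - w = 6 \left(-2\right) - w = -12 - w$)
$y{\left(b \right)} = -12 - 4 b^{2}$ ($y{\left(b \right)} = -12 - \left(b + b\right)^{2} = -12 - \left(2 b\right)^{2} = -12 - 4 b^{2}$)
$\left(-161 - 18\right) y{\left(\left(-2 - 2\right)^{2} \right)} = \left(-161 - 18\right) \left(-12 - 4 \left(\left(-2 - 2\right)^{2}\right)^{2}\right) = - 179 \left(-12 - 4 \left(\left(-4\right)^{2}\right)^{2}\right) = - 179 \left(-12 - 4 \cdot 16^{2}\right) = - 179 \left(-12 - 1024\right) = \left(-179\right) \left(-1036\right) = 185444$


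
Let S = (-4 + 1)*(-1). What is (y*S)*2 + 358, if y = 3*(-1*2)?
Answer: 322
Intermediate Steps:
y = -6 (y = 3*(-2) = -6)
S = 3 (S = -3*(-1) = 3)
(y*S)*2 + 358 = -6*3*2 + 358 = -18*2 + 358 = -36 + 358 = 322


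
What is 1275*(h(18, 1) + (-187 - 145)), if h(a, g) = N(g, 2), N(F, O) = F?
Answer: -422025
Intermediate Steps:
h(a, g) = g
1275*(h(18, 1) + (-187 - 145)) = 1275*(1 + (-187 - 145)) = 1275*(1 - 332) = 1275*(-331) = -422025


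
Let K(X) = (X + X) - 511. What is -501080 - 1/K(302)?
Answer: -46600441/93 ≈ -5.0108e+5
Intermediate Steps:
K(X) = -511 + 2*X (K(X) = 2*X - 511 = -511 + 2*X)
-501080 - 1/K(302) = -501080 - 1/(-511 + 2*302) = -501080 - 1/(-511 + 604) = -501080 - 1/93 = -46600441/93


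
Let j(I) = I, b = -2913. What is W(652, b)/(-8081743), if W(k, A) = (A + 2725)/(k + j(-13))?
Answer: 188/5164233777 ≈ 3.6404e-8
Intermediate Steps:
W(k, A) = (2725 + A)/(-13 + k) (W(k, A) = (A + 2725)/(k - 13) = (2725 + A)/(-13 + k))
W(652, b)/(-8081743) = ((2725 - 2913)/(-13 + 652))/(-8081743) = (-188/639)*(-1/8081743) = ((1/639)*(-188))*(-1/8081743) = -188/639*(-1/8081743) = 188/5164233777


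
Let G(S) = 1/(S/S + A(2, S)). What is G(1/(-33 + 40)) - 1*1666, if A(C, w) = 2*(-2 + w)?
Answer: -31661/19 ≈ -1666.4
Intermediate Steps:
A(C, w) = -4 + 2*w
G(S) = 1/(-3 + 2*S) (G(S) = 1/(S/S + (-4 + 2*S)) = 1/(1 + (-4 + 2*S)) = 1/(-3 + 2*S))
G(1/(-33 + 40)) - 1*1666 = 1/(-3 + 2/(-33 + 40)) - 1*1666 = 1/(-3 + 2/7) - 1666 = 1/(-19/7) - 1666 = -7/19 - 1666 = -31661/19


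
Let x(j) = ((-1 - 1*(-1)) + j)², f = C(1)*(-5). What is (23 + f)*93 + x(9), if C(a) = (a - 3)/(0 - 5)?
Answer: 2034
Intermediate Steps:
C(a) = ⅗ - a/5 (C(a) = (-3 + a)/(-5) = (-3 + a)*(-⅕) = ⅗ - a/5)
f = -2 (f = (⅗ - ⅕*1)*(-5) = (⅗ - ⅕)*(-5) = (⅖)*(-5) = -2)
x(j) = j² (x(j) = ((-1 + 1) + j)² = (0 + j)² = j²)
(23 + f)*93 + x(9) = (23 - 2)*93 + 9² = 21*93 + 81 = 1953 + 81 = 2034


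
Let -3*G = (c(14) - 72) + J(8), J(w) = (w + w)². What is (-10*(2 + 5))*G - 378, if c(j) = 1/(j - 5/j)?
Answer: 2244466/573 ≈ 3917.0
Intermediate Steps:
J(w) = 4*w² (J(w) = (2*w)² = 4*w²)
G = -35158/573 (G = -((14/(-5 + 14²) - 72) + 4*8²)/3 = -((14/(-5 + 196) - 72) + 4*64)/3 = -((14/191 - 72) + 256)/3 = -(-13738/191 + 256)/3 = -⅓*35158/191 = -35158/573 ≈ -61.358)
(-10*(2 + 5))*G - 378 = -10*(2 + 5)*(-35158/573) - 378 = -10*7*(-35158/573) - 378 = -70*(-35158/573) - 378 = 2461060/573 - 378 = 2244466/573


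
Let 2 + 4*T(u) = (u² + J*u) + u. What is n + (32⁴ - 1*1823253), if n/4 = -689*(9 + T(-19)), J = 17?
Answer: -811194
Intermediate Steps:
T(u) = -½ + u²/4 + 9*u/2 (T(u) = -½ + ((u² + 17*u) + u)/4 = -½ + (u² + 18*u)/4 = -½ + (u²/4 + 9*u/2) = -½ + u²/4 + 9*u/2)
n = -36517 (n = 4*(-689*(9 + (-½ + (¼)*(-19)² + (9/2)*(-19)))) = 4*(-689*(9 + (-½ + (¼)*361 - 171/2))) = 4*(-689*(9 + (-½ + 361/4 - 171/2))) = 4*(-689*(9 + 17/4)) = 4*(-689*53/4) = 4*(-36517/4) = -36517)
n + (32⁴ - 1*1823253) = -36517 + (32⁴ - 1*1823253) = -36517 + (1048576 - 1823253) = -36517 - 774677 = -811194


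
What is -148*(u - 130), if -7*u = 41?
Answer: 140748/7 ≈ 20107.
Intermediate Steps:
u = -41/7 (u = -⅐*41 = -41/7 ≈ -5.8571)
-148*(u - 130) = -148*(-41/7 - 130) = -148*(-951/7) = 140748/7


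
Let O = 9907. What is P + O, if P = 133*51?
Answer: 16690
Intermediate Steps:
P = 6783
P + O = 6783 + 9907 = 16690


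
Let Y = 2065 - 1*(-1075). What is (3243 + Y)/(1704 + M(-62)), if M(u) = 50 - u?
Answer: 6383/1816 ≈ 3.5149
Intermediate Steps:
Y = 3140 (Y = 2065 + 1075 = 3140)
(3243 + Y)/(1704 + M(-62)) = (3243 + 3140)/(1704 + (50 - 1*(-62))) = 6383/(1704 + (50 + 62)) = 6383/(1704 + 112) = 6383/1816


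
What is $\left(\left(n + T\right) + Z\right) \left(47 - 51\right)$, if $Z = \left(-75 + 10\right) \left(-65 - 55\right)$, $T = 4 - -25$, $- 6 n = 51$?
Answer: $-31282$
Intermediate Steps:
$n = - \frac{17}{2}$ ($n = \left(- \frac{1}{6}\right) 51 = - \frac{17}{2} \approx -8.5$)
$T = 29$ ($T = 4 + 25 = 29$)
$Z = 7800$ ($Z = \left(-65\right) \left(-120\right) = 7800$)
$\left(\left(n + T\right) + Z\right) \left(47 - 51\right) = \left(\left(- \frac{17}{2} + 29\right) + 7800\right) \left(47 - 51\right) = \left(\frac{41}{2} + 7800\right) \left(-4\right) = \frac{15641}{2} \left(-4\right) = -31282$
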